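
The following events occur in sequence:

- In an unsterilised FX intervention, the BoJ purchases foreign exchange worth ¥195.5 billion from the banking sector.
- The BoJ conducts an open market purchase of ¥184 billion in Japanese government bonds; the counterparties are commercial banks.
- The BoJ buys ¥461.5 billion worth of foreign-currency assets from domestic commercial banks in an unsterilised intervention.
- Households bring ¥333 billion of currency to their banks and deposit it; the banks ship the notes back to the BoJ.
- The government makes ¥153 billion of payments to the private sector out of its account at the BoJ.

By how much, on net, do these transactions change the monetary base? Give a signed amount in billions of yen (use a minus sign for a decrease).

FX purchase ¥195.5 billion: BoJ balance sheet expands → +¥195.5B.
OMO purchase (from banks) ¥184 billion: BoJ balance sheet expands → +¥184B.
FX purchase ¥461.5 billion: BoJ balance sheet expands → +¥461.5B.
Currency deposit ¥333 billion: just a shift between currency and reserves — both are base money → 0.
Government spending ¥153 billion: a non-base liability converts back to reserves → +¥153B.
Net: 195.5 + 184 + 461.5 + 0 + 153 = +¥994 billion.

+¥994 billion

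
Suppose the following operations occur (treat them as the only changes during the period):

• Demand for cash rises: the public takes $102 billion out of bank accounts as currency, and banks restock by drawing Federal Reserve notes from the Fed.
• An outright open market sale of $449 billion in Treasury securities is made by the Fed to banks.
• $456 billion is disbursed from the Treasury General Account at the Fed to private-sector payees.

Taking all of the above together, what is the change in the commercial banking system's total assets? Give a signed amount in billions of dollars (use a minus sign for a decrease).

+$354 billion

Currency withdrawal $102 billion: bank balance sheets shrink → −$102B.
OMO sale (to banks) $449 billion: just an asset swap on bank balance sheets → 0.
Government spending $456 billion: bank balance sheets expand → +$456B.
Net: −102 + 0 + 456 = +$354 billion.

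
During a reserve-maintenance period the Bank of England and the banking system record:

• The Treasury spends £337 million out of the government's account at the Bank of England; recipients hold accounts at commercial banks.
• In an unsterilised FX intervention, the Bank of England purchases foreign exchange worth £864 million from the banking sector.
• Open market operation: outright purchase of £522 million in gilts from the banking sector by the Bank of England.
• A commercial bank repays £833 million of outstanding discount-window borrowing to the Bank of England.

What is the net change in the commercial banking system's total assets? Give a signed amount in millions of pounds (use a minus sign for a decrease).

Government spending £337 million: bank balance sheets expand → +£337M.
FX purchase £864 million: just an asset swap on bank balance sheets → 0.
OMO purchase (from banks) £522 million: just an asset swap on bank balance sheets → 0.
Discount-window repayment £833 million: bank balance sheets shrink → −£833M.
Net: 337 + 0 + 0 − 833 = -£496 million.

-£496 million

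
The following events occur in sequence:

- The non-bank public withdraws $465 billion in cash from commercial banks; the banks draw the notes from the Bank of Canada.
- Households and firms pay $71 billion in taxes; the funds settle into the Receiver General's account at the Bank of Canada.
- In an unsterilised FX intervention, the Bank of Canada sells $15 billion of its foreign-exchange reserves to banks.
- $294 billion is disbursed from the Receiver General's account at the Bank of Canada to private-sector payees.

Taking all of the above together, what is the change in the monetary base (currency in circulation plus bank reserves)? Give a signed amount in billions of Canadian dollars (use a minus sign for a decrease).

Currency withdrawal $465 billion: just a shift between currency and reserves — both are base money → 0.
Government account inflow $71 billion: reserves shift to a non-base liability → −$71B.
FX sale $15 billion: Bank of Canada balance sheet contracts → −$15B.
Government spending $294 billion: a non-base liability converts back to reserves → +$294B.
Net: 0 − 71 − 15 + 294 = +$208 billion.

+$208 billion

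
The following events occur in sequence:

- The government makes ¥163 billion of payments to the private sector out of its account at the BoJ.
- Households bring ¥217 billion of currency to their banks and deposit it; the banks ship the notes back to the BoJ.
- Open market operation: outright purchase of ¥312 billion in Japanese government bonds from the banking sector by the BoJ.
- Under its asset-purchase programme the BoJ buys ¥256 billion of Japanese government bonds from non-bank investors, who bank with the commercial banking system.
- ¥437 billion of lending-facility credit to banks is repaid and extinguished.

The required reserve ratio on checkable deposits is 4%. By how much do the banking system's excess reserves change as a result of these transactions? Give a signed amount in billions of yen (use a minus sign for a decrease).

Government spending ¥163 billion: reserves +¥163B, deposits +¥163B.
Currency deposit ¥217 billion: reserves +¥217B, deposits +¥217B.
OMO purchase (from banks) ¥312 billion: reserves +¥312B, deposits 0.
Asset purchase (from non-banks) ¥256 billion: reserves +¥256B, deposits +¥256B.
Discount-window repayment ¥437 billion: reserves −¥437B, deposits 0.
Totals: Δreserves = +¥511B, Δdeposits = +¥636B.
Δrequired reserves = 4% × +¥636B = +¥25.44B.
Δexcess reserves = Δreserves − Δrequired = +¥511B − (+¥25.44B) = +¥485.56 billion.

+¥485.56 billion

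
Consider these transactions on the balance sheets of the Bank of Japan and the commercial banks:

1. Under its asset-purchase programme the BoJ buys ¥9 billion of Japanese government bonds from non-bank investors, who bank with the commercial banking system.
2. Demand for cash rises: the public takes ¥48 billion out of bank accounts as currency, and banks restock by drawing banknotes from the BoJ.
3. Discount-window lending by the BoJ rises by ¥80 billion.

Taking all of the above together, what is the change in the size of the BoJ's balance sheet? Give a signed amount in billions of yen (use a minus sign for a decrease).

BoJ balance sheet:
  Assets:      Securities +¥9B, Loans to banks +¥80B
  Liabilities: Bank reserves +¥41B, Currency in circulation +¥48B
Change in total BoJ assets = +¥89 billion.

+¥89 billion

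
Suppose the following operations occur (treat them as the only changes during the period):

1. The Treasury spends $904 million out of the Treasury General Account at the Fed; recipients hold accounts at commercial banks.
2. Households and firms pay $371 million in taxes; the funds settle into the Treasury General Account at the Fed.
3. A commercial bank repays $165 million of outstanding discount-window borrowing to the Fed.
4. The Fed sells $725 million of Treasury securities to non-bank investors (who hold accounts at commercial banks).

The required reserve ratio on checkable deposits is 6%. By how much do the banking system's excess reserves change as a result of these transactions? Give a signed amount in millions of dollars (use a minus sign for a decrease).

Government spending $904 million: reserves +$904M, deposits +$904M.
Government account inflow $371 million: reserves −$371M, deposits −$371M.
Discount-window repayment $165 million: reserves −$165M, deposits 0.
Asset sale (to non-banks) $725 million: reserves −$725M, deposits −$725M.
Totals: Δreserves = −$357M, Δdeposits = −$192M.
Δrequired reserves = 6% × −$192M = −$11.52M.
Δexcess reserves = Δreserves − Δrequired = −$357M − (−$11.52M) = -$345.48 million.

-$345.48 million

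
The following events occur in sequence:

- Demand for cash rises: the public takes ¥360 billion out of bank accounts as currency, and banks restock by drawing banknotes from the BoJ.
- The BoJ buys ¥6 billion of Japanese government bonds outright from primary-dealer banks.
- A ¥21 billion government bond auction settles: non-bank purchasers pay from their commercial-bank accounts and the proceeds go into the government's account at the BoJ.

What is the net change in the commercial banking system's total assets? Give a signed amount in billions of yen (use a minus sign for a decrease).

-¥381 billion

BoJ balance sheet:
  Assets:      Securities +¥6B
  Liabilities: Bank reserves −¥375B, Currency in circulation +¥360B, Government deposits +¥21B
Commercial banking system:
  Assets:      Reserves at CB −¥375B, Securities −¥6B
  Liabilities: Checkable deposits −¥381B
Change in total bank assets = -¥381 billion.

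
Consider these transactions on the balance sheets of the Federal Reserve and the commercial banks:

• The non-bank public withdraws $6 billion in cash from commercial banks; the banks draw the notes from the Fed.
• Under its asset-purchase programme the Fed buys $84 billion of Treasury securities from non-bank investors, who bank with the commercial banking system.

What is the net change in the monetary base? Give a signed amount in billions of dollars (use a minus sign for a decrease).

+$84 billion

Currency withdrawal $6 billion: just a shift between currency and reserves — both are base money → 0.
Asset purchase (from non-banks) $84 billion: Fed balance sheet expands → +$84B.
Net: 0 + 84 = +$84 billion.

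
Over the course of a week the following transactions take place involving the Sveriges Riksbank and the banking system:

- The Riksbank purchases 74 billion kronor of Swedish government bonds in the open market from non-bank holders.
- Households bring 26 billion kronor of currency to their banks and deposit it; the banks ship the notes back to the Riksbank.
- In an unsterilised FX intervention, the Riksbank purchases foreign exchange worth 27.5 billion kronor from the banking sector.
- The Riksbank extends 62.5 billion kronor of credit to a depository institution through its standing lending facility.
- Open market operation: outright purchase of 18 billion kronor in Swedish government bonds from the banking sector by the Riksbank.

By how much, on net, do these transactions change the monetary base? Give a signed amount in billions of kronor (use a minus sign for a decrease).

+182 billion

Riksbank balance sheet:
  Assets:      Securities +92B, Loans to banks +62.5B, Foreign assets +27.5B
  Liabilities: Bank reserves +208B, Currency in circulation −26B
Commercial banking system:
  Assets:      Reserves at CB +208B, Securities −18B, Foreign assets −27.5B
  Liabilities: Checkable deposits +100B, Borrowings from CB +62.5B
Monetary base = currency + reserves: −26B + (+208B) = +182 billion.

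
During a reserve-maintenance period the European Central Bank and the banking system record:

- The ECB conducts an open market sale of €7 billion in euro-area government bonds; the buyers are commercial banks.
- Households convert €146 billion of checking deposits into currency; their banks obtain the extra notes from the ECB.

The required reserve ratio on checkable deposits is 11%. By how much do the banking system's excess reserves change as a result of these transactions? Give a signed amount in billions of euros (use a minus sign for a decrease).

OMO sale (to banks) €7 billion: reserves −€7B, deposits 0.
Currency withdrawal €146 billion: reserves −€146B, deposits −€146B.
Totals: Δreserves = −€153B, Δdeposits = −€146B.
Δrequired reserves = 11% × −€146B = −€16.06B.
Δexcess reserves = Δreserves − Δrequired = −€153B − (−€16.06B) = -€136.94 billion.

-€136.94 billion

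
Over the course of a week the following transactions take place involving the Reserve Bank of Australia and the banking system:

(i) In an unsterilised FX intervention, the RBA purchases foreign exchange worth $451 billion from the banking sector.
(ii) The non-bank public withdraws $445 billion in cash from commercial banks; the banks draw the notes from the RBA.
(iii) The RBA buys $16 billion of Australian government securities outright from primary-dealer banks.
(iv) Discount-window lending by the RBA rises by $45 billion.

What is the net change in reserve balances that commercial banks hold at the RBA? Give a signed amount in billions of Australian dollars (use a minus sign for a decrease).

+$67 billion

FX purchase $451 billion: the RBA pays by crediting reserve accounts → +$451B.
Currency withdrawal $445 billion: banks swap reserves for currency → −$445B.
OMO purchase (from banks) $16 billion: the RBA pays by crediting reserve accounts → +$16B.
Discount-window loan $45 billion: the loan is credited to the bank's reserve account → +$45B.
Net: 451 − 445 + 16 + 45 = +$67 billion.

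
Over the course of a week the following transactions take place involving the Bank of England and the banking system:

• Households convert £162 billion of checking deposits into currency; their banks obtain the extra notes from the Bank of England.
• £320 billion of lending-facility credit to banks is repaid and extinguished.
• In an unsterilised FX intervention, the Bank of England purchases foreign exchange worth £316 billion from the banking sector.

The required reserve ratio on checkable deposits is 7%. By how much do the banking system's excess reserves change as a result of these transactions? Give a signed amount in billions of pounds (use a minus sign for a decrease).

Currency withdrawal £162 billion: reserves −£162B, deposits −£162B.
Discount-window repayment £320 billion: reserves −£320B, deposits 0.
FX purchase £316 billion: reserves +£316B, deposits 0.
Totals: Δreserves = −£166B, Δdeposits = −£162B.
Δrequired reserves = 7% × −£162B = −£11.34B.
Δexcess reserves = Δreserves − Δrequired = −£166B − (−£11.34B) = -£154.66 billion.

-£154.66 billion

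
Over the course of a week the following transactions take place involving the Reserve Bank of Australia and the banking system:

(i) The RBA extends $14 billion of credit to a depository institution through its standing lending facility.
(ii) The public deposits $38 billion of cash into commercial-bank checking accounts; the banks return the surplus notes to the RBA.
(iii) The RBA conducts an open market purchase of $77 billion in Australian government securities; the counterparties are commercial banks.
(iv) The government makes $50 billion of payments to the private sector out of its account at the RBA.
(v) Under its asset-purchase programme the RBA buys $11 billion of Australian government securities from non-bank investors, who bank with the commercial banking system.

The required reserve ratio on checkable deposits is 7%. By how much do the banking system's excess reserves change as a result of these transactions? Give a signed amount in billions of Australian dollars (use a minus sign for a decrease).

+$183.07 billion

Discount-window loan $14 billion: reserves +$14B, deposits 0.
Currency deposit $38 billion: reserves +$38B, deposits +$38B.
OMO purchase (from banks) $77 billion: reserves +$77B, deposits 0.
Government spending $50 billion: reserves +$50B, deposits +$50B.
Asset purchase (from non-banks) $11 billion: reserves +$11B, deposits +$11B.
Totals: Δreserves = +$190B, Δdeposits = +$99B.
Δrequired reserves = 7% × +$99B = +$6.93B.
Δexcess reserves = Δreserves − Δrequired = +$190B − (+$6.93B) = +$183.07 billion.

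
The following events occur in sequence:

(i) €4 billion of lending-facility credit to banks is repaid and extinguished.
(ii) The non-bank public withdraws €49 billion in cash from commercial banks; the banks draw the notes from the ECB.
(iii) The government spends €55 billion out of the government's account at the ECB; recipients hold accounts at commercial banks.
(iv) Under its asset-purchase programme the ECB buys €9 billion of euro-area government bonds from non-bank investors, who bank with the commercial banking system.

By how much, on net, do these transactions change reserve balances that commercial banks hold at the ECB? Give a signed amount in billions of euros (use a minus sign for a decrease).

ECB balance sheet:
  Assets:      Securities +€9B, Loans to banks −€4B
  Liabilities: Bank reserves +€11B, Currency in circulation +€49B, Government deposits −€55B
Commercial banking system:
  Assets:      Reserves at CB +€11B
  Liabilities: Checkable deposits +€15B, Borrowings from CB −€4B
So the change in reserve balances that commercial banks hold at the ECB is +€11 billion.

+€11 billion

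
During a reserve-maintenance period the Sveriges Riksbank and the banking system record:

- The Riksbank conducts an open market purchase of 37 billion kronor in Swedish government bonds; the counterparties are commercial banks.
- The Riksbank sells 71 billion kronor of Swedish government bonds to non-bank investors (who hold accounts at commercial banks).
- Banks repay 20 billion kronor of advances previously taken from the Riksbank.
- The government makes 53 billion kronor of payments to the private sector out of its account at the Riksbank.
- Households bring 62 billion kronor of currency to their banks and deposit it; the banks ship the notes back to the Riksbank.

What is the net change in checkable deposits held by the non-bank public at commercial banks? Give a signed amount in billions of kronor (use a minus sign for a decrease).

Riksbank balance sheet:
  Assets:      Securities −34B, Loans to banks −20B
  Liabilities: Bank reserves +61B, Currency in circulation −62B, Government deposits −53B
Commercial banking system:
  Assets:      Reserves at CB +61B, Securities −37B
  Liabilities: Checkable deposits +44B, Borrowings from CB −20B
So the change in checkable deposits held by the non-bank public at commercial banks is +44 billion.

+44 billion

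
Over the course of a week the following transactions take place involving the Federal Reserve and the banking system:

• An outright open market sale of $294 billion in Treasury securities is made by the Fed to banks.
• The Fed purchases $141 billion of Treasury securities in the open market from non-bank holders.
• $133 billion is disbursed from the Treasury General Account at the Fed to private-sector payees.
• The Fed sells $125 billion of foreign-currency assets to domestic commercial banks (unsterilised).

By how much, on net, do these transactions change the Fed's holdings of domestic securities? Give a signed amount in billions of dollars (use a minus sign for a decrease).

OMO sale (to banks) $294 billion: securities removed from the Fed's portfolio → −$294B.
Asset purchase (from non-banks) $141 billion: securities added to the Fed's portfolio → +$141B.
Government spending $133 billion: the Fed's securities portfolio is untouched → 0.
FX sale $125 billion: the Fed's securities portfolio is untouched → 0.
Net: −294 + 141 + 0 + 0 = -$153 billion.

-$153 billion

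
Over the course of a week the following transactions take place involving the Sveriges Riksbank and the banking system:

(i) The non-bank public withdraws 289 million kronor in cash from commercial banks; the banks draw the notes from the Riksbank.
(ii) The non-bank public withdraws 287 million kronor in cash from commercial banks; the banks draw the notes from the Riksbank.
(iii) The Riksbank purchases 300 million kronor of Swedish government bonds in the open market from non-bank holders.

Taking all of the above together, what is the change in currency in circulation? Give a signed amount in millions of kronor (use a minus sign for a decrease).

+576 million

Currency withdrawal 289 million kronor: notes leave the central bank → +289M.
Currency withdrawal 287 million kronor: notes leave the central bank → +287M.
Asset purchase (from non-banks) 300 million kronor: no currency enters or leaves circulation → 0.
Net: 289 + 287 + 0 = +576 million.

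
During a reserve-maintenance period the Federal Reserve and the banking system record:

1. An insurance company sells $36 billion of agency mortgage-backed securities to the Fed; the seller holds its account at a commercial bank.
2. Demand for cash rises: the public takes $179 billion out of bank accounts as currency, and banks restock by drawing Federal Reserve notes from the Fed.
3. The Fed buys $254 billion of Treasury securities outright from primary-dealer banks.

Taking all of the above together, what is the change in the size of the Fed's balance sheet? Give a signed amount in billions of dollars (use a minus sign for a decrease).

+$290 billion

Fed balance sheet:
  Assets:      Securities +$290B
  Liabilities: Bank reserves +$111B, Currency in circulation +$179B
Commercial banking system:
  Assets:      Reserves at CB +$111B, Securities −$254B
  Liabilities: Checkable deposits −$143B
Change in total Fed assets = +$290 billion.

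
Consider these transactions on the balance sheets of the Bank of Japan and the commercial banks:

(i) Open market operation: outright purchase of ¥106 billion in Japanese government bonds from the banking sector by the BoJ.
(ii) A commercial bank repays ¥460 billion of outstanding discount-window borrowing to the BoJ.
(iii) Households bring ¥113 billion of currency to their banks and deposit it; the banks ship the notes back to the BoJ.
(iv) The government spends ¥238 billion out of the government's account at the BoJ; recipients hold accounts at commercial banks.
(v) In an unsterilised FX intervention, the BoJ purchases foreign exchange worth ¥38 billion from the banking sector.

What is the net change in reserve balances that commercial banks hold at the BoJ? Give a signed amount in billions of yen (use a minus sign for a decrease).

+¥35 billion

OMO purchase (from banks) ¥106 billion: the BoJ pays by crediting reserve accounts → +¥106B.
Discount-window repayment ¥460 billion: repayment is debited from reserves → −¥460B.
Currency deposit ¥113 billion: returned notes are swapped for reserve credit → +¥113B.
Government spending ¥238 billion: government payments flow into bank reserve accounts → +¥238B.
FX purchase ¥38 billion: the BoJ pays by crediting reserve accounts → +¥38B.
Net: 106 − 460 + 113 + 238 + 38 = +¥35 billion.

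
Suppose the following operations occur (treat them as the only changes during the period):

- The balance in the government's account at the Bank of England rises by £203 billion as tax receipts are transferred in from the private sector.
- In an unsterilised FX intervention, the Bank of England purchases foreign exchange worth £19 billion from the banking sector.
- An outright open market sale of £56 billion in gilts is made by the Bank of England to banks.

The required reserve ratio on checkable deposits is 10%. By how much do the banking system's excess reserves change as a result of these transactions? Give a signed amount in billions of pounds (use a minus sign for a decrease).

-£219.7 billion

Government account inflow £203 billion: reserves −£203B, deposits −£203B.
FX purchase £19 billion: reserves +£19B, deposits 0.
OMO sale (to banks) £56 billion: reserves −£56B, deposits 0.
Totals: Δreserves = −£240B, Δdeposits = −£203B.
Δrequired reserves = 10% × −£203B = −£20.3B.
Δexcess reserves = Δreserves − Δrequired = −£240B − (−£20.3B) = -£219.7 billion.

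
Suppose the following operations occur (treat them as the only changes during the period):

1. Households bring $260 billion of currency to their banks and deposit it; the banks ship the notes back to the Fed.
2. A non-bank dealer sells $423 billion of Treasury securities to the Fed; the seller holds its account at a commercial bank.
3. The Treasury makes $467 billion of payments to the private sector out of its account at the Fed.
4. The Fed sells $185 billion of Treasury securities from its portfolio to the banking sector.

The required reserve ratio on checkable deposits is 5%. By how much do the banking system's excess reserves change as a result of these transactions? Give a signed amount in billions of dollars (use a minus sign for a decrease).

Currency deposit $260 billion: reserves +$260B, deposits +$260B.
Asset purchase (from non-banks) $423 billion: reserves +$423B, deposits +$423B.
Government spending $467 billion: reserves +$467B, deposits +$467B.
OMO sale (to banks) $185 billion: reserves −$185B, deposits 0.
Totals: Δreserves = +$965B, Δdeposits = +$1150B.
Δrequired reserves = 5% × +$1150B = +$57.5B.
Δexcess reserves = Δreserves − Δrequired = +$965B − (+$57.5B) = +$907.5 billion.

+$907.5 billion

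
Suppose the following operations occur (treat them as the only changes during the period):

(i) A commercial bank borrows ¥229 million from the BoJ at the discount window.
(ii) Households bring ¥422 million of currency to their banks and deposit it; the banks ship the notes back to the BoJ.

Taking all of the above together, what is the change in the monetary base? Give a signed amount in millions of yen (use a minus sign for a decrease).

BoJ balance sheet:
  Assets:      Loans to banks +¥229M
  Liabilities: Bank reserves +¥651M, Currency in circulation −¥422M
Monetary base = currency + reserves: −¥422M + (+¥651M) = +¥229 million.

+¥229 million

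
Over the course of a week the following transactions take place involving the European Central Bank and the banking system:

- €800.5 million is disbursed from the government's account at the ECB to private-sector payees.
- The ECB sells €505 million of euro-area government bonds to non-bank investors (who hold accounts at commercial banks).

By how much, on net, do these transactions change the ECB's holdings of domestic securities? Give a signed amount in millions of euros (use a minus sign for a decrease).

-€505 million

ECB balance sheet:
  Assets:      Securities −€505M
  Liabilities: Bank reserves +€295.5M, Government deposits −€800.5M
So the change in the ECB's holdings of domestic securities is -€505 million.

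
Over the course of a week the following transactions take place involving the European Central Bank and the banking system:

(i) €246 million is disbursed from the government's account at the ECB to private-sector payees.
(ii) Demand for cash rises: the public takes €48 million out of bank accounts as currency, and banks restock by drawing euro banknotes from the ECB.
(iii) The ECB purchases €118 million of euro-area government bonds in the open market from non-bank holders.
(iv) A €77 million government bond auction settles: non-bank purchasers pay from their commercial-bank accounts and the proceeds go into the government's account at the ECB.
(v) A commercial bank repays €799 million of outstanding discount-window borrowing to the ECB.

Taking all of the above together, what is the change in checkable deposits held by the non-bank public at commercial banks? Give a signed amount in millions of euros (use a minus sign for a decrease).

+€239 million

Government spending €246 million: non-bank counterparties' bank balances rise → +€246M.
Currency withdrawal €48 million: non-bank counterparties' bank balances fall → −€48M.
Asset purchase (from non-banks) €118 million: non-bank counterparties' bank balances rise → +€118M.
Government account inflow €77 million: non-bank counterparties' bank balances fall → −€77M.
Discount-window repayment €799 million: the counterparty is a bank, so public deposits are unchanged → 0.
Net: 246 − 48 + 118 − 77 + 0 = +€239 million.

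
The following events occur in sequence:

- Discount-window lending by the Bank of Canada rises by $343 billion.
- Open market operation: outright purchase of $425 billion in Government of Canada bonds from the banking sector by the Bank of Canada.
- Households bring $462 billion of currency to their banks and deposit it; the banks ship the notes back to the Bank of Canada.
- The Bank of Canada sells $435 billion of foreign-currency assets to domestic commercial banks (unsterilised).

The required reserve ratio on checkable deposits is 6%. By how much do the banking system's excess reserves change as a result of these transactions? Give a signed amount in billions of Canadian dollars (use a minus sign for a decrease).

Discount-window loan $343 billion: reserves +$343B, deposits 0.
OMO purchase (from banks) $425 billion: reserves +$425B, deposits 0.
Currency deposit $462 billion: reserves +$462B, deposits +$462B.
FX sale $435 billion: reserves −$435B, deposits 0.
Totals: Δreserves = +$795B, Δdeposits = +$462B.
Δrequired reserves = 6% × +$462B = +$27.72B.
Δexcess reserves = Δreserves − Δrequired = +$795B − (+$27.72B) = +$767.28 billion.

+$767.28 billion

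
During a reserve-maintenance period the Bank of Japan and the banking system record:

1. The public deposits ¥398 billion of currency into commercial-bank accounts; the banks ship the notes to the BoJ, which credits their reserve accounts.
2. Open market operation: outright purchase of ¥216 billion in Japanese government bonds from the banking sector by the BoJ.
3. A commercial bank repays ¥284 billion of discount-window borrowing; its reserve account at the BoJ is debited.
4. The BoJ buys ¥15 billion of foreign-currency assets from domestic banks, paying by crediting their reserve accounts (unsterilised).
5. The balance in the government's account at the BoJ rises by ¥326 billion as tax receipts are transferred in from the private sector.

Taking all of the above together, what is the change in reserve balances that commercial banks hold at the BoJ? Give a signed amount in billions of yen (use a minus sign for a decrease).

Currency deposit ¥398 billion: returned notes are swapped for reserve credit → +¥398B.
OMO purchase (from banks) ¥216 billion: the BoJ pays by crediting reserve accounts → +¥216B.
Discount-window repayment ¥284 billion: repayment is debited from reserves → −¥284B.
FX purchase ¥15 billion: the BoJ pays by crediting reserve accounts → +¥15B.
Government account inflow ¥326 billion: funds move from bank reserves into the government account → −¥326B.
Net: 398 + 216 − 284 + 15 − 326 = +¥19 billion.

+¥19 billion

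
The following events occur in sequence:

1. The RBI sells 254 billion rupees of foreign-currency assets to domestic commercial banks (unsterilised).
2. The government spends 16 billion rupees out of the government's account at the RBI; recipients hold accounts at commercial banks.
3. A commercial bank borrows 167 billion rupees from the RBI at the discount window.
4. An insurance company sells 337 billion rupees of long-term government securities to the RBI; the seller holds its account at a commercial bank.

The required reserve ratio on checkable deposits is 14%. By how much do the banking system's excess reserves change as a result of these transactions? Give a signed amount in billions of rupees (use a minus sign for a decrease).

FX sale 254 billion rupees: reserves −254B, deposits 0.
Government spending 16 billion rupees: reserves +16B, deposits +16B.
Discount-window loan 167 billion rupees: reserves +167B, deposits 0.
Asset purchase (from non-banks) 337 billion rupees: reserves +337B, deposits +337B.
Totals: Δreserves = +266B, Δdeposits = +353B.
Δrequired reserves = 14% × +353B = +49.42B.
Δexcess reserves = Δreserves − Δrequired = +266B − (+49.42B) = +216.58 billion.

+216.58 billion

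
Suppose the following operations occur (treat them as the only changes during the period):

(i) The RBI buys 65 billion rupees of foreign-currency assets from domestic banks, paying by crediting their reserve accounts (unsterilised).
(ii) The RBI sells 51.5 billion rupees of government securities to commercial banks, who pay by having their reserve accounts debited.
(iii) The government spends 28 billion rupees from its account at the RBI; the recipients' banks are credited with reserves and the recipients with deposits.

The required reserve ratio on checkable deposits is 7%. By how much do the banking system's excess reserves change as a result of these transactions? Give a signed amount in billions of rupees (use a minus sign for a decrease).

+39.54 billion

FX purchase 65 billion rupees: reserves +65B, deposits 0.
OMO sale (to banks) 51.5 billion rupees: reserves −51.5B, deposits 0.
Government spending 28 billion rupees: reserves +28B, deposits +28B.
Totals: Δreserves = +41.5B, Δdeposits = +28B.
Δrequired reserves = 7% × +28B = +1.96B.
Δexcess reserves = Δreserves − Δrequired = +41.5B − (+1.96B) = +39.54 billion.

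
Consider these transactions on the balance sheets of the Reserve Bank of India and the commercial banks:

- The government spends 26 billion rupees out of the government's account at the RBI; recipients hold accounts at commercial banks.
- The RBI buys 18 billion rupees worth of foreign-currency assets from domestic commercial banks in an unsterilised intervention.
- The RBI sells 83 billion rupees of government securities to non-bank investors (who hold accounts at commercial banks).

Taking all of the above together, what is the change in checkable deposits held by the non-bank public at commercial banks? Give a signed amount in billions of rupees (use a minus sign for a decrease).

-57 billion

RBI balance sheet:
  Assets:      Securities −83B, Foreign assets +18B
  Liabilities: Bank reserves −39B, Government deposits −26B
Commercial banking system:
  Assets:      Reserves at CB −39B, Foreign assets −18B
  Liabilities: Checkable deposits −57B
So the change in checkable deposits held by the non-bank public at commercial banks is -57 billion.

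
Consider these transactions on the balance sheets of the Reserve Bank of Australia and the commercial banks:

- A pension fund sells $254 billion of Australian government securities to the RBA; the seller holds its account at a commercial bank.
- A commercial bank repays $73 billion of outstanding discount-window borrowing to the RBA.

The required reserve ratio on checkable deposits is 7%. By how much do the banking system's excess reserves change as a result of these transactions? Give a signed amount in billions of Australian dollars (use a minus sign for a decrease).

+$163.22 billion

Asset purchase (from non-banks) $254 billion: reserves +$254B, deposits +$254B.
Discount-window repayment $73 billion: reserves −$73B, deposits 0.
Totals: Δreserves = +$181B, Δdeposits = +$254B.
Δrequired reserves = 7% × +$254B = +$17.78B.
Δexcess reserves = Δreserves − Δrequired = +$181B − (+$17.78B) = +$163.22 billion.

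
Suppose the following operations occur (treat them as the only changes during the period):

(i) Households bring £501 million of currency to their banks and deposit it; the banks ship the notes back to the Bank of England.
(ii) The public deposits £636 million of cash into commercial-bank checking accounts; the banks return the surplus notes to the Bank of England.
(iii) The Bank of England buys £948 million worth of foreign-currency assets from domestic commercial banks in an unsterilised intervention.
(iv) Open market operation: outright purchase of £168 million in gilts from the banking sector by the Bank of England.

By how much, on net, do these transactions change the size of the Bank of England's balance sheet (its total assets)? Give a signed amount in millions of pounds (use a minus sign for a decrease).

+£1116 million

Currency deposit £501 million: only the composition of liabilities changes → 0.
Currency deposit £636 million: only the composition of liabilities changes → 0.
FX purchase £948 million: a Bank of England asset is acquired → +£948M.
OMO purchase (from banks) £168 million: a Bank of England asset is acquired → +£168M.
Net: 0 + 0 + 948 + 168 = +£1116 million.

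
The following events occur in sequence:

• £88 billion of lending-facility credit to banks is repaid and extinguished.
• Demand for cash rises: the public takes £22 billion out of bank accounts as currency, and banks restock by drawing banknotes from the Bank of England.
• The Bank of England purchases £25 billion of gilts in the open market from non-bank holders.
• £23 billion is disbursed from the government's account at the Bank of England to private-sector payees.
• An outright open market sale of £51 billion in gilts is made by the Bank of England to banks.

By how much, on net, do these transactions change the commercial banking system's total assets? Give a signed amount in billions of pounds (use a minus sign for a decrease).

-£62 billion

Discount-window repayment £88 billion: bank balance sheets shrink → −£88B.
Currency withdrawal £22 billion: bank balance sheets shrink → −£22B.
Asset purchase (from non-banks) £25 billion: bank balance sheets expand → +£25B.
Government spending £23 billion: bank balance sheets expand → +£23B.
OMO sale (to banks) £51 billion: just an asset swap on bank balance sheets → 0.
Net: −88 − 22 + 25 + 23 + 0 = -£62 billion.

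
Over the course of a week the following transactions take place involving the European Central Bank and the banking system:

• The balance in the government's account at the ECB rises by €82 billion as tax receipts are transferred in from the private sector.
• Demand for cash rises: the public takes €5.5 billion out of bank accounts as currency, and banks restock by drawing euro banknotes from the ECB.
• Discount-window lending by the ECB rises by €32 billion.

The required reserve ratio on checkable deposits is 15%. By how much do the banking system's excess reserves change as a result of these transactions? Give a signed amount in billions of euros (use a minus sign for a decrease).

Government account inflow €82 billion: reserves −€82B, deposits −€82B.
Currency withdrawal €5.5 billion: reserves −€5.5B, deposits −€5.5B.
Discount-window loan €32 billion: reserves +€32B, deposits 0.
Totals: Δreserves = −€55.5B, Δdeposits = −€87.5B.
Δrequired reserves = 15% × −€87.5B = −€13.125B.
Δexcess reserves = Δreserves − Δrequired = −€55.5B − (−€13.125B) = -€42.375 billion.

-€42.375 billion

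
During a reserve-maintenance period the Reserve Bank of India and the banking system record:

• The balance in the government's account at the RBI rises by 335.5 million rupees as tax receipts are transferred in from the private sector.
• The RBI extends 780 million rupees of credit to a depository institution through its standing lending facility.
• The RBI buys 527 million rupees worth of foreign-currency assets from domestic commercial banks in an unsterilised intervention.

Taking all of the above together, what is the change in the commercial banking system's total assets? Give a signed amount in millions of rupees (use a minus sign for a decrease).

Government account inflow 335.5 million rupees: bank balance sheets shrink → −335.5M.
Discount-window loan 780 million rupees: bank balance sheets expand → +780M.
FX purchase 527 million rupees: just an asset swap on bank balance sheets → 0.
Net: −335.5 + 780 + 0 = +444.5 million.

+444.5 million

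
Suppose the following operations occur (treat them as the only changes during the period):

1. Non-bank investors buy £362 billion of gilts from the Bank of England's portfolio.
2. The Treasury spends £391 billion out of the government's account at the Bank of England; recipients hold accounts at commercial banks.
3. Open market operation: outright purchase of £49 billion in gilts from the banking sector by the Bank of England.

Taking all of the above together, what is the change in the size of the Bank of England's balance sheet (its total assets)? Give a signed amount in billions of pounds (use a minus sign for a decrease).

Asset sale (to non-banks) £362 billion: a Bank of England asset is shed → −£362B.
Government spending £391 billion: only the composition of liabilities changes → 0.
OMO purchase (from banks) £49 billion: a Bank of England asset is acquired → +£49B.
Net: −362 + 0 + 49 = -£313 billion.

-£313 billion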